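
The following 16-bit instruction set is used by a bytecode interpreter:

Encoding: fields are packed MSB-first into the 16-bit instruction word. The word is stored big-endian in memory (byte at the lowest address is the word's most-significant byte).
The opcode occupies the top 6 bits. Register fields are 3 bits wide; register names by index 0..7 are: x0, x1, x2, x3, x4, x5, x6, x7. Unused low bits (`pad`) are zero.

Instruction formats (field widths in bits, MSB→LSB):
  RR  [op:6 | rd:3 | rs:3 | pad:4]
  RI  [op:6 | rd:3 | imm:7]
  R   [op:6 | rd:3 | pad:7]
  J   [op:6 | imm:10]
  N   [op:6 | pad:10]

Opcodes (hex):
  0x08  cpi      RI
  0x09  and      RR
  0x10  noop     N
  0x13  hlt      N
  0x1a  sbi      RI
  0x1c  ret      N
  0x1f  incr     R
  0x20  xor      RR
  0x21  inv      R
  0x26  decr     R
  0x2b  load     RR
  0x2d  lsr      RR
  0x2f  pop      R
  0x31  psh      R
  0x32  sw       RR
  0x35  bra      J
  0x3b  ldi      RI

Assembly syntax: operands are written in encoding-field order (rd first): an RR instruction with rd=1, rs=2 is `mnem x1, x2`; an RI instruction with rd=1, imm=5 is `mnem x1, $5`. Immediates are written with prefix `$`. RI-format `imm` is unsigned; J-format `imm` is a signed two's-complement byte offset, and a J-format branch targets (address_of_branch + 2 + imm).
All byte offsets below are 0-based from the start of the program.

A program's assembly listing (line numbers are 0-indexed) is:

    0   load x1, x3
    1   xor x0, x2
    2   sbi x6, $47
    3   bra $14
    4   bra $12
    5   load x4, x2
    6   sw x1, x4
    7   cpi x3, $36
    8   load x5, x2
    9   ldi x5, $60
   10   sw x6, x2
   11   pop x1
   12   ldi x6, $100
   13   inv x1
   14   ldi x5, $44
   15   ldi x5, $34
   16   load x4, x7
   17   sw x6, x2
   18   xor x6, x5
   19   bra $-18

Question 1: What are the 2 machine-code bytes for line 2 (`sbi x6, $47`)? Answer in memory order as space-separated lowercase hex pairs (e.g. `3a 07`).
L2: sbi op=0x1a:6|rd=6:3|imm=47:7 ⇒ 0x6b2f ⇒ big 6b 2f

6b 2f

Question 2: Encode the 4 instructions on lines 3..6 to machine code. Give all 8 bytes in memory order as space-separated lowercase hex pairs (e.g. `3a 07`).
L3: bra op=0x35:6|imm=14:10 ⇒ 0xd40e ⇒ big d4 0e
L4: bra op=0x35:6|imm=12:10 ⇒ 0xd40c ⇒ big d4 0c
L5: load op=0x2b:6|rd=4:3|rs=2:3|pad=0:4 ⇒ 0xae20 ⇒ big ae 20
L6: sw op=0x32:6|rd=1:3|rs=4:3|pad=0:4 ⇒ 0xc8c0 ⇒ big c8 c0

d4 0e d4 0c ae 20 c8 c0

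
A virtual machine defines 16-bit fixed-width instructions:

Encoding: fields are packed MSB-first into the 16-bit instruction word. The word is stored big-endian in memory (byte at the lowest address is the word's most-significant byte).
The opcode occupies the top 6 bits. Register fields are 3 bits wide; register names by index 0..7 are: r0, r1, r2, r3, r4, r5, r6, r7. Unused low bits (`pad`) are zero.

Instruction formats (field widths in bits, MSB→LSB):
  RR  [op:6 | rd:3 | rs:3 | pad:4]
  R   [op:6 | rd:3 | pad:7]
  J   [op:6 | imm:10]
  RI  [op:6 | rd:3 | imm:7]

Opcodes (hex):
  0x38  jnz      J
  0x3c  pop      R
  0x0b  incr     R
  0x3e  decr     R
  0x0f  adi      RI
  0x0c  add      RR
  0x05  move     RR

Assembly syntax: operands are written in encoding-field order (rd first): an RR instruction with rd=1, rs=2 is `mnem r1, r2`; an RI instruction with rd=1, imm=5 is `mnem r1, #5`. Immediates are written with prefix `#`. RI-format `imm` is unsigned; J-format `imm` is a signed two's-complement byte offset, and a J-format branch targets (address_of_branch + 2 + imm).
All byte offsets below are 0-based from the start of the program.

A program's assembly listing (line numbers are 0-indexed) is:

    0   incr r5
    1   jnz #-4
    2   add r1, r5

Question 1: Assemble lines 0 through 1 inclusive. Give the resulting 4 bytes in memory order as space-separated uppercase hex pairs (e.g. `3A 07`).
line 0 (incr): pack op=0xb:6|rd=5:3|pad=0:7 = 0x2e80; big→ 2e 80
line 1 (jnz): pack op=0x38:6|imm=-4:10 = 0xe3fc; big→ e3 fc

2E 80 E3 FC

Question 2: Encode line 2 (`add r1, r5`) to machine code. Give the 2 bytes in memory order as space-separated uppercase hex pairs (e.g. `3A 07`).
30 D0

2. add fields op=0xc:6|rd=1:3|rs=5:3|pad=0:4 → word 30d0h → 30 d0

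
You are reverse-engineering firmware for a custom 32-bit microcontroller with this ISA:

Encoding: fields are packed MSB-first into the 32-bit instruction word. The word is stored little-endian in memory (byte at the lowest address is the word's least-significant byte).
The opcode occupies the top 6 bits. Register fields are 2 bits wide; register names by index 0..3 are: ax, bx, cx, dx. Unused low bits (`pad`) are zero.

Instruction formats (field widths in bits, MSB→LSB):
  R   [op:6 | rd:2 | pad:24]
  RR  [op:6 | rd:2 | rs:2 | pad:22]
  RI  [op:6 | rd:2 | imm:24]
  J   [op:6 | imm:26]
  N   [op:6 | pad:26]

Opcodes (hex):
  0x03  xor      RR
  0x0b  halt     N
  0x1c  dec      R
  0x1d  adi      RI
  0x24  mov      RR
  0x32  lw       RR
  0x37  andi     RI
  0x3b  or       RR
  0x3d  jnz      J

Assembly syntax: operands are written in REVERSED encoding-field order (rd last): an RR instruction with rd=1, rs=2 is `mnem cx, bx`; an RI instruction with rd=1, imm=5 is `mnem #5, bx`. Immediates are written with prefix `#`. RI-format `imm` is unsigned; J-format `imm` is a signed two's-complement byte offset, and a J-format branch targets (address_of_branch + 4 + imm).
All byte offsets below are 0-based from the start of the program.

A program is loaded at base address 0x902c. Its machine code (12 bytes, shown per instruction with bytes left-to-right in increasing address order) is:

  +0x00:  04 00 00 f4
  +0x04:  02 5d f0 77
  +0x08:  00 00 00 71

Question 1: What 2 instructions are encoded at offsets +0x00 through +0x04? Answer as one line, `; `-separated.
jnz #4; adi #15752450, dx

[00] 04 00 00 f4 → 0xf4000004
  op=0xf4000004>>26=0x3d ⇒ jnz (J)
  [25:0] imm=4 = #4
[04] 02 5d f0 77 → 0x77f05d02
  op=0x77f05d02>>26=0x1d ⇒ adi (RI)
  [25:24] rd=3 = dx
  [23:0] imm=15752450 = #15752450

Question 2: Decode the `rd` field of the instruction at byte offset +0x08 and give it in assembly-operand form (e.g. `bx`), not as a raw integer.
[08] 00 00 00 71 → 0x71000000
  op=0x71000000>>26=0x1c ⇒ dec (R)
  rd: (w>>24)&0x3=0x1 → bx

bx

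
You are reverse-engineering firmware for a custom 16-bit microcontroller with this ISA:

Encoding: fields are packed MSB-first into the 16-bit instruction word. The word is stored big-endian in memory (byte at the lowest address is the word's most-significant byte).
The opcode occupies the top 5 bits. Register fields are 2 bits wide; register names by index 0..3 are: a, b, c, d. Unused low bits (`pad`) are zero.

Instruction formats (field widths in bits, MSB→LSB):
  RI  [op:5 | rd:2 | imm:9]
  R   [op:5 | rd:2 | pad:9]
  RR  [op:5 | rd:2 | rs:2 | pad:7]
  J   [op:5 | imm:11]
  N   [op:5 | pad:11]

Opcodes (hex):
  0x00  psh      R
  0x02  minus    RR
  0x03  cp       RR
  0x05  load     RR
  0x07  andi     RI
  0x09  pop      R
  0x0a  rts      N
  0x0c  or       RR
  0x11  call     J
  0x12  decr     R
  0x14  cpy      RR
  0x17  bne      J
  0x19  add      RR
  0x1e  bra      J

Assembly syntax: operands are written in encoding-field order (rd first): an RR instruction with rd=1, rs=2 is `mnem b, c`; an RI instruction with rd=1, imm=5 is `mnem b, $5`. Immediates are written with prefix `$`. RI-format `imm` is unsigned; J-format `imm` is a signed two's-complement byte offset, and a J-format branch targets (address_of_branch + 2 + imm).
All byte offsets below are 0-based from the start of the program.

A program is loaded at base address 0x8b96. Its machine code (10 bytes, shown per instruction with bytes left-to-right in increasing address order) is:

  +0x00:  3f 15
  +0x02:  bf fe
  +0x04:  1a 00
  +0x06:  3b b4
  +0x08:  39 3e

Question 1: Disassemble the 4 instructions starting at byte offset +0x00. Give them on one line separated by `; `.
[00] 3f 15 → 0x3f15
  opcode bits[15:11]=0x7: andi/RI
  rd: (w>>9)&0x3=0x3 → d
  imm: (w>>0)&0x1ff=0x115 → $277
[02] bf fe → 0xbffe
  opcode bits[15:11]=0x17: bne/J
  imm: (w>>0)&0x7ff=0x7fe (s11→-2) → $-2
[04] 1a 00 → 0x1a00
  opcode bits[15:11]=0x3: cp/RR
  rd: (w>>9)&0x3=0x1 → b
  rs: (w>>7)&0x3=0x0 → a
[06] 3b b4 → 0x3bb4
  opcode bits[15:11]=0x7: andi/RI
  rd: (w>>9)&0x3=0x1 → b
  imm: (w>>0)&0x1ff=0x1b4 → $436

andi d, $277; bne $-2; cp b, a; andi b, $436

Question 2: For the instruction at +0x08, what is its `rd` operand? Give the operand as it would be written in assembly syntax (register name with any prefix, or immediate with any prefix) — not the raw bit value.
@+08  big-endian(39 3e) = 0x393e
  opcode bits[15:11]=0x7: andi/RI
  [10:9] rd=0 = a
  [8:0] imm=318 = $318

a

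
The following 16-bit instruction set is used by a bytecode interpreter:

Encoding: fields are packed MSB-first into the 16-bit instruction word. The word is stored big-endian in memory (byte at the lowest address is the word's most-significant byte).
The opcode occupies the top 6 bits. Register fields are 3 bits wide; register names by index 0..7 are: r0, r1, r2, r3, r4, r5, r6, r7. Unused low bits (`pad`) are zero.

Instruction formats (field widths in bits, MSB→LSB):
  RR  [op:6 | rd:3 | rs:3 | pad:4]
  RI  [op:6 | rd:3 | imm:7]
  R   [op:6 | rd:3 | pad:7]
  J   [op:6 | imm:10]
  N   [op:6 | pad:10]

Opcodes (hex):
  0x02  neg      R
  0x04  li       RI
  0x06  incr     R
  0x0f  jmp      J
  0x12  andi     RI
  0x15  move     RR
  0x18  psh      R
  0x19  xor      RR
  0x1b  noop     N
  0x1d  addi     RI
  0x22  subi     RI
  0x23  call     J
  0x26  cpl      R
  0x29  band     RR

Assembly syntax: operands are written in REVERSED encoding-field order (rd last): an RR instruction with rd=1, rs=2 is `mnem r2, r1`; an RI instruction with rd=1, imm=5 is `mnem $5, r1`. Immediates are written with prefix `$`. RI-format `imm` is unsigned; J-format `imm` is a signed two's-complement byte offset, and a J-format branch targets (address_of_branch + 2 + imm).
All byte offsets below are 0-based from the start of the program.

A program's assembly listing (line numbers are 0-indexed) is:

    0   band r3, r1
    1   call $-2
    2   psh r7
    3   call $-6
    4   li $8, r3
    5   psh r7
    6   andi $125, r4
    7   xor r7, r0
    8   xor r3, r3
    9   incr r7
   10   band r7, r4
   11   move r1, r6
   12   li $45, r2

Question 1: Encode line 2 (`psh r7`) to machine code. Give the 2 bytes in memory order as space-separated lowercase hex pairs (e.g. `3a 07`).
63 80

line 2 (psh): pack op=0x18:6|rd=7:3|pad=0:7 = 0x6380; big→ 63 80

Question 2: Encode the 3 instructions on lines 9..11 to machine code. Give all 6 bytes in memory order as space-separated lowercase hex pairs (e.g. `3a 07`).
L9: incr op=0x6:6|rd=7:3|pad=0:7 ⇒ 0x1b80 ⇒ big 1b 80
L10: band op=0x29:6|rd=4:3|rs=7:3|pad=0:4 ⇒ 0xa670 ⇒ big a6 70
L11: move op=0x15:6|rd=6:3|rs=1:3|pad=0:4 ⇒ 0x5710 ⇒ big 57 10

1b 80 a6 70 57 10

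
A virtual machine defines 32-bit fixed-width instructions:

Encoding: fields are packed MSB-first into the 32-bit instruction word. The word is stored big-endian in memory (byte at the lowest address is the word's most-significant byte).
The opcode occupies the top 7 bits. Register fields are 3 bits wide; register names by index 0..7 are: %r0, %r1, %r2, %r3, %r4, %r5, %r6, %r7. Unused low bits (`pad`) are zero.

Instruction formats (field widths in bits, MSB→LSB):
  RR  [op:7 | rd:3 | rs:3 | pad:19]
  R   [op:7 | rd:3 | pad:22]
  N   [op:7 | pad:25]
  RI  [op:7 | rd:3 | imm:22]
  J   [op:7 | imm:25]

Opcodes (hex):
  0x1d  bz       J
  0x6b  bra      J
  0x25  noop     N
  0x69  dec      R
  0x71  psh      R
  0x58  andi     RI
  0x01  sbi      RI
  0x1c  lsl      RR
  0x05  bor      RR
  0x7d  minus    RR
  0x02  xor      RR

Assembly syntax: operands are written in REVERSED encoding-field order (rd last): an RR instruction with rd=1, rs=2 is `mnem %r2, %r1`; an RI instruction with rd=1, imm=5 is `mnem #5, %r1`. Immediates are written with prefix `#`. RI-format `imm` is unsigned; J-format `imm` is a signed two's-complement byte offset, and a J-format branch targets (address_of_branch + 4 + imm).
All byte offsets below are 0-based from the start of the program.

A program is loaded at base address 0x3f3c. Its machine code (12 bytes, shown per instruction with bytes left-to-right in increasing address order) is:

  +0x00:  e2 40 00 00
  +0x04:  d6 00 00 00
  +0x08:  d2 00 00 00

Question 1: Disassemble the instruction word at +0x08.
dec %r0

@+08  big-endian(d2 00 00 00) = 0xd2000000
  op=0xd2000000>>25=0x69 ⇒ dec (R)
  rd: (w>>22)&0x7=0x0 → %r0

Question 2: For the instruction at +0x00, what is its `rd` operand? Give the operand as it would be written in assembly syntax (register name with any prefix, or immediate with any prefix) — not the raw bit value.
%r1

@+00  big-endian(e2 40 00 00) = 0xe2400000
  top 7b → 0x71 → psh [R]
  [24:22] rd=1 = %r1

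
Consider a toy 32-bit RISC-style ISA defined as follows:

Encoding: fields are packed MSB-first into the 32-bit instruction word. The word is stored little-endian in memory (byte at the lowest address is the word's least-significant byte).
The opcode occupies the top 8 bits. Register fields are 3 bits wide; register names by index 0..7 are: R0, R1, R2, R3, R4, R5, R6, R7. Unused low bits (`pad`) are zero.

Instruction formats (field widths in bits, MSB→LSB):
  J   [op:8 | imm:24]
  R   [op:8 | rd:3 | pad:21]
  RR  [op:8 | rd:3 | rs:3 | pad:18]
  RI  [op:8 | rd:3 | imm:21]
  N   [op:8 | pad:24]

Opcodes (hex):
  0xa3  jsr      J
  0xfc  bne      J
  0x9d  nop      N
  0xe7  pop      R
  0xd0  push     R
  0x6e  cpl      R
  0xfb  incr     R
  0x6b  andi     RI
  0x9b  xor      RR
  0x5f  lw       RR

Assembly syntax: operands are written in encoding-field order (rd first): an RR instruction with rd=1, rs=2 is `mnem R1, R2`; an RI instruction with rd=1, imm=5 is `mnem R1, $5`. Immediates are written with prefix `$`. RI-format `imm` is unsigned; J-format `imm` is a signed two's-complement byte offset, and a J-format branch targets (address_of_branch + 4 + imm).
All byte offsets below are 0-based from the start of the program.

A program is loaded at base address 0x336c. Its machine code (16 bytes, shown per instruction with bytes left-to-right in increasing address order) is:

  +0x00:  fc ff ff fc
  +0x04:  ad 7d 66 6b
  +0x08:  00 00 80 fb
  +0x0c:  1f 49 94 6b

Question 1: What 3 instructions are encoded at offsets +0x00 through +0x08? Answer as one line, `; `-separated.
bne $-4; andi R3, $425389; incr R4

off 0x00: read fc ff ff fc as little → 0xfcfffffc
  opcode bits[31:24]=0xfc: bne/J
  imm: (w>>0)&0xffffff=0xfffffc (s24→-4) → $-4
off 0x04: read ad 7d 66 6b as little → 0x6b667dad
  opcode bits[31:24]=0x6b: andi/RI
  rd: (w>>21)&0x7=0x3 → R3
  imm: (w>>0)&0x1fffff=0x67dad → $425389
off 0x08: read 00 00 80 fb as little → 0xfb800000
  opcode bits[31:24]=0xfb: incr/R
  rd: (w>>21)&0x7=0x4 → R4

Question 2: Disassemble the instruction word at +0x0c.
andi R4, $1329439

+0x0c: 1f 49 94 6b ⇒ word 0x6b94491f (little)
  op=0x6b94491f>>24=0x6b ⇒ andi (RI)
  rd: (w>>21)&0x7=0x4 → R4
  imm: (w>>0)&0x1fffff=0x14491f → $1329439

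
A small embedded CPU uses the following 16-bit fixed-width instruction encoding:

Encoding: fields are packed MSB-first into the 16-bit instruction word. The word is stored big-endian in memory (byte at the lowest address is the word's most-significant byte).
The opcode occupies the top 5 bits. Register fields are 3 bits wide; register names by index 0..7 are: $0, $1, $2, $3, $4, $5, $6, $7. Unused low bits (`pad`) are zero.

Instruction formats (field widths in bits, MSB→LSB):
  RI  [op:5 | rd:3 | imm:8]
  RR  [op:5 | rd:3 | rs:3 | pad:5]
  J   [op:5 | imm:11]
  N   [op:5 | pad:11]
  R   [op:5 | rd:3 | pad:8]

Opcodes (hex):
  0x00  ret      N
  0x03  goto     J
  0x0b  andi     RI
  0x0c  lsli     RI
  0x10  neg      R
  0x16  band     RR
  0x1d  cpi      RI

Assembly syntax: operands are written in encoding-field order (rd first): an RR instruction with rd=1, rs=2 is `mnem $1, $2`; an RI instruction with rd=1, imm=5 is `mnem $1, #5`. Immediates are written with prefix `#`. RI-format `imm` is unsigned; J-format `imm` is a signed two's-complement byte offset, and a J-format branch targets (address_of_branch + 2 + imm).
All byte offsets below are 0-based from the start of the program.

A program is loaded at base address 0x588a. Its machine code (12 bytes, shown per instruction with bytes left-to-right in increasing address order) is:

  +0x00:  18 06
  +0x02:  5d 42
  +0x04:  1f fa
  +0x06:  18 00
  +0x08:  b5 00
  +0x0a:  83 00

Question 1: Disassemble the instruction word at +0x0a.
neg $3

@+0a  big-endian(83 00) = 0x8300
  opcode bits[15:11]=0x10: neg/R
  rd: (w>>8)&0x7=0x3 → $3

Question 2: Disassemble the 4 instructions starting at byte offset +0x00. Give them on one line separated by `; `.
goto #6; andi $5, #66; goto #-6; goto #0

[00] 18 06 → 0x1806
  top 5b → 0x3 → goto [J]
  imm: (w>>0)&0x7ff=0x6 → #6
[02] 5d 42 → 0x5d42
  top 5b → 0xb → andi [RI]
  rd: (w>>8)&0x7=0x5 → $5
  imm: (w>>0)&0xff=0x42 → #66
[04] 1f fa → 0x1ffa
  top 5b → 0x3 → goto [J]
  imm: (w>>0)&0x7ff=0x7fa (s11→-6) → #-6
[06] 18 00 → 0x1800
  top 5b → 0x3 → goto [J]
  imm: (w>>0)&0x7ff=0x0 → #0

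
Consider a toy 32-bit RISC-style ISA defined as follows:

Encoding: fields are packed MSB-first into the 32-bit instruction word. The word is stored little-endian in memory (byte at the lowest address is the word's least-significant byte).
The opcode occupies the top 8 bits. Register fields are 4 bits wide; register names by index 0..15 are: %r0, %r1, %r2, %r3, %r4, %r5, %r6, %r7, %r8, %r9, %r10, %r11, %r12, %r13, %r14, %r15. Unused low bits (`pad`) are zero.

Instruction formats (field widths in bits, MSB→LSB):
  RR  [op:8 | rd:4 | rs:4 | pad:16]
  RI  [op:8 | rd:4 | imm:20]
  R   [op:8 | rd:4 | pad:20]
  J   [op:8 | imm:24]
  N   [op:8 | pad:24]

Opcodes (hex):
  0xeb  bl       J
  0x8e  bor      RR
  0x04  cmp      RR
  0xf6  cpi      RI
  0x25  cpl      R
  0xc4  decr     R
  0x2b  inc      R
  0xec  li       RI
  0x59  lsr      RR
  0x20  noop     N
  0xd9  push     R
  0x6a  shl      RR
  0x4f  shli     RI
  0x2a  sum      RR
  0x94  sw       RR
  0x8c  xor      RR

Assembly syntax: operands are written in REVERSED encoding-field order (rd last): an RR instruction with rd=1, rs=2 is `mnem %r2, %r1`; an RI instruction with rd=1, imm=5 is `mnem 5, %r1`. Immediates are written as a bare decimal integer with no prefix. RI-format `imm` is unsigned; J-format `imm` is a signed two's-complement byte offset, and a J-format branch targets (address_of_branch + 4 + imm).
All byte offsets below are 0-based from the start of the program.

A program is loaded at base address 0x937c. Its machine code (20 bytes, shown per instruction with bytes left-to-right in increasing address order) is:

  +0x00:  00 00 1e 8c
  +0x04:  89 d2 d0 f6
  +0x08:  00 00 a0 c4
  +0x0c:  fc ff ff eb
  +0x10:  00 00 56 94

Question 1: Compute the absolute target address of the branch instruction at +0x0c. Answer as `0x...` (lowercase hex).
0x9388

off 0x0c: read fc ff ff eb as little → 0xebfffffc
  opcode bits[31:24]=0xeb: bl/J
  imm: (w>>0)&0xffffff=0xfffffc (s24→-4) → -4
  target = base 0x937c + off 0x0c + 4 + imm -4 = 0x9388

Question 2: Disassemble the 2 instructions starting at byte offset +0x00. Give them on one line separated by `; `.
xor %r14, %r1; cpi 53897, %r13

[00] 00 00 1e 8c → 0x8c1e0000
  top 8b → 0x8c → xor [RR]
  [23:20] rd=1 = %r1
  [19:16] rs=14 = %r14
[04] 89 d2 d0 f6 → 0xf6d0d289
  top 8b → 0xf6 → cpi [RI]
  [23:20] rd=13 = %r13
  [19:0] imm=53897 = 53897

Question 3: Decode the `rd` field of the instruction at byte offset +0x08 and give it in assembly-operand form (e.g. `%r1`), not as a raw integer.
%r10

[08] 00 00 a0 c4 → 0xc4a00000
  top 8b → 0xc4 → decr [R]
  rd@[23:20]=0xa ⇒ %r10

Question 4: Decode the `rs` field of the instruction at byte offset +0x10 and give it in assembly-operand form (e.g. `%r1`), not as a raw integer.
%r6

[10] 00 00 56 94 → 0x94560000
  op=0x94560000>>24=0x94 ⇒ sw (RR)
  [23:20] rd=5 = %r5
  [19:16] rs=6 = %r6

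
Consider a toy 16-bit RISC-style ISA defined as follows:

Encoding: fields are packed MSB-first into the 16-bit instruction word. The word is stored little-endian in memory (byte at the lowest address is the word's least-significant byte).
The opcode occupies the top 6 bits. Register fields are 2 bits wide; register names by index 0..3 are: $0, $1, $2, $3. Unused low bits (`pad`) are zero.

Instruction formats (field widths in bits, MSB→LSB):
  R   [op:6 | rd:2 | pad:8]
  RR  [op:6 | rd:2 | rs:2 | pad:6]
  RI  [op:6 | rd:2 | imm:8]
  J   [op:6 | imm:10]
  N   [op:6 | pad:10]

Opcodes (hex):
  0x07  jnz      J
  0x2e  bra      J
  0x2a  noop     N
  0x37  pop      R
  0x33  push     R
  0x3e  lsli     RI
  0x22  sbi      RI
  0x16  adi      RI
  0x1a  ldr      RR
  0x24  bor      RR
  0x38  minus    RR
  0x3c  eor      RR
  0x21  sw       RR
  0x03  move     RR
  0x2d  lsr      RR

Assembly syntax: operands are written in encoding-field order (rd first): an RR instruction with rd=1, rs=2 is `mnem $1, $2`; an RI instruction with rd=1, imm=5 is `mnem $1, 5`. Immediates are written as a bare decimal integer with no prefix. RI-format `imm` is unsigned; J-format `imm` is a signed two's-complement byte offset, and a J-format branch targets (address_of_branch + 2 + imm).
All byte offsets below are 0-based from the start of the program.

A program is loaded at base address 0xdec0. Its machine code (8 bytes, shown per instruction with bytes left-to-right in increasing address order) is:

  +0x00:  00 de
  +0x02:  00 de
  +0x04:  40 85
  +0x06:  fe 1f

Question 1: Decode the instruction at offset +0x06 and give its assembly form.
@+06  little-endian(fe 1f) = 0x1ffe
  op=0x1ffe>>10=0x7 ⇒ jnz (J)
  [9:0] imm=1022 (s10→-2) = -2

jnz -2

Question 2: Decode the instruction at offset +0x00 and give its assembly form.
off 0x00: read 00 de as little → 0xde00
  top 6b → 0x37 → pop [R]
  [9:8] rd=2 = $2

pop $2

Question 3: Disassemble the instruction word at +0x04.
sw $1, $1

[04] 40 85 → 0x8540
  opcode bits[15:10]=0x21: sw/RR
  [9:8] rd=1 = $1
  [7:6] rs=1 = $1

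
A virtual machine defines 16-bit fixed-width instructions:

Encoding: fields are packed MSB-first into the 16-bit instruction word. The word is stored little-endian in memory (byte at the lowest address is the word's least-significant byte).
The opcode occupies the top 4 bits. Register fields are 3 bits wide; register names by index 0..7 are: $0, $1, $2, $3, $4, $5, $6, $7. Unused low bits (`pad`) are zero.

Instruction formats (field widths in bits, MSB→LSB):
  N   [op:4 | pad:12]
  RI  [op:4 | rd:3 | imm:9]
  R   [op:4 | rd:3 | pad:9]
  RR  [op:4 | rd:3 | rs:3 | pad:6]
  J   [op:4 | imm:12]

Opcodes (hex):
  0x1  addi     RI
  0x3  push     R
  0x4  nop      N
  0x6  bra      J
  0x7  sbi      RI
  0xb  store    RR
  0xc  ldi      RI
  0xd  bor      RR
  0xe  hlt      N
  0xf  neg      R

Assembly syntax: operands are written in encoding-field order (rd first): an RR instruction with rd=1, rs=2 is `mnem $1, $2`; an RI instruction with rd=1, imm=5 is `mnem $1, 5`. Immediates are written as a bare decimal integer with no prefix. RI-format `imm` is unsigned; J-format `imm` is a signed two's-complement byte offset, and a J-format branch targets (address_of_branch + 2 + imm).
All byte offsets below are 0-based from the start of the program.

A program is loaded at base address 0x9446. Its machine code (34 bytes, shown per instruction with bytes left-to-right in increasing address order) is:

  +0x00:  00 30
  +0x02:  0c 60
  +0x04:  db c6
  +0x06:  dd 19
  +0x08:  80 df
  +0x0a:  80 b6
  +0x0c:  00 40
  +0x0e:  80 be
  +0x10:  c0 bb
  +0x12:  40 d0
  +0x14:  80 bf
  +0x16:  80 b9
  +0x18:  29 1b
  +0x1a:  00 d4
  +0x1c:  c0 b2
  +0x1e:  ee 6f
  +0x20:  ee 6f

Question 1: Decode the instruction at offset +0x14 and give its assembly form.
off 0x14: read 80 bf as little → 0xbf80
  top 4b → 0xb → store [RR]
  [11:9] rd=7 = $7
  [8:6] rs=6 = $6

store $7, $6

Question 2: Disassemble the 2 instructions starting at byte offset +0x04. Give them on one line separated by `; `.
ldi $3, 219; addi $4, 477

off 0x04: read db c6 as little → 0xc6db
  top 4b → 0xc → ldi [RI]
  rd@[11:9]=0x3 ⇒ $3
  imm@[8:0]=0xdb ⇒ 219
off 0x06: read dd 19 as little → 0x19dd
  top 4b → 0x1 → addi [RI]
  rd@[11:9]=0x4 ⇒ $4
  imm@[8:0]=0x1dd ⇒ 477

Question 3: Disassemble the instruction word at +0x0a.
off 0x0a: read 80 b6 as little → 0xb680
  opcode bits[15:12]=0xb: store/RR
  rd@[11:9]=0x3 ⇒ $3
  rs@[8:6]=0x2 ⇒ $2

store $3, $2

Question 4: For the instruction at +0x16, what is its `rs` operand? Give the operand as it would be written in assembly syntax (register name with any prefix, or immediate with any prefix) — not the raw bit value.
$6

[16] 80 b9 → 0xb980
  op=0xb980>>12=0xb ⇒ store (RR)
  [11:9] rd=4 = $4
  [8:6] rs=6 = $6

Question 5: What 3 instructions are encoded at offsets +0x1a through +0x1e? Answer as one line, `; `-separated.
off 0x1a: read 00 d4 as little → 0xd400
  opcode bits[15:12]=0xd: bor/RR
  rd@[11:9]=0x2 ⇒ $2
  rs@[8:6]=0x0 ⇒ $0
off 0x1c: read c0 b2 as little → 0xb2c0
  opcode bits[15:12]=0xb: store/RR
  rd@[11:9]=0x1 ⇒ $1
  rs@[8:6]=0x3 ⇒ $3
off 0x1e: read ee 6f as little → 0x6fee
  opcode bits[15:12]=0x6: bra/J
  imm@[11:0]=0xfee (s12→-18) ⇒ -18

bor $2, $0; store $1, $3; bra -18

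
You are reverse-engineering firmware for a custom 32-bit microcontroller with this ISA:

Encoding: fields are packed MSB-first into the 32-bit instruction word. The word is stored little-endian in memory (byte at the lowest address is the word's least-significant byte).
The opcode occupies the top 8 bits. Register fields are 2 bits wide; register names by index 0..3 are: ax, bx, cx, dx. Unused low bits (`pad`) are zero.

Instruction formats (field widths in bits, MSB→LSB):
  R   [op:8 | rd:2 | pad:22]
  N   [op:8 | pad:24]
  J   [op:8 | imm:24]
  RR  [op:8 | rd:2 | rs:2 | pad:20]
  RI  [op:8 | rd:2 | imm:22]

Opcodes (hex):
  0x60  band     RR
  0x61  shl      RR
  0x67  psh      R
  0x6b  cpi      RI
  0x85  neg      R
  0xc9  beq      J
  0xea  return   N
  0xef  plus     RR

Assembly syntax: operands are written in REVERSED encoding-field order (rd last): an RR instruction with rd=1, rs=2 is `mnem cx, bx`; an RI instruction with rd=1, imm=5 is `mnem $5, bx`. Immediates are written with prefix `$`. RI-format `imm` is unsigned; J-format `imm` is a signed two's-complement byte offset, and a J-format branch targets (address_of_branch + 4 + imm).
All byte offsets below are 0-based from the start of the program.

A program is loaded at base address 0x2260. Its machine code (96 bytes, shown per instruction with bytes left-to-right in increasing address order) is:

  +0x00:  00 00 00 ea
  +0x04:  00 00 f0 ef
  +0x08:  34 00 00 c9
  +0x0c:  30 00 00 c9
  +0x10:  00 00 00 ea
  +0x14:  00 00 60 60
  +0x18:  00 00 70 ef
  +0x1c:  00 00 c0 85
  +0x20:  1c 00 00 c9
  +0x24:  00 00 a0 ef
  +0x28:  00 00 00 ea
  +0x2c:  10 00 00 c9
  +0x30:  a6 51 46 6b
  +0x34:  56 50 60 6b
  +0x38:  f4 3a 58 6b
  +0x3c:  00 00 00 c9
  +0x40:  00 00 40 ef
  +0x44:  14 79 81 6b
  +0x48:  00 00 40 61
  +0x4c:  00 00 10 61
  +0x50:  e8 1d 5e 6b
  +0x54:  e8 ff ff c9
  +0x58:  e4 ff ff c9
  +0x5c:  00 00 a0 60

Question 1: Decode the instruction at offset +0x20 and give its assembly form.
+0x20: 1c 00 00 c9 ⇒ word 0xc900001c (little)
  opcode bits[31:24]=0xc9: beq/J
  [23:0] imm=28 = $28

beq $28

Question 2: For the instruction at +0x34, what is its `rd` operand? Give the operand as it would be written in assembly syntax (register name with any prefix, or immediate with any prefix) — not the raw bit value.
@+34  little-endian(56 50 60 6b) = 0x6b605056
  top 8b → 0x6b → cpi [RI]
  rd: (w>>22)&0x3=0x1 → bx
  imm: (w>>0)&0x3fffff=0x205056 → $2117718

bx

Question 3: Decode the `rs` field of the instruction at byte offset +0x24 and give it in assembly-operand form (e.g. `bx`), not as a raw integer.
cx

@+24  little-endian(00 00 a0 ef) = 0xefa00000
  opcode bits[31:24]=0xef: plus/RR
  rd@[23:22]=0x2 ⇒ cx
  rs@[21:20]=0x2 ⇒ cx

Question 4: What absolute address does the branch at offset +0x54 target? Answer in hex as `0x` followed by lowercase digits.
0x22a0

[54] e8 ff ff c9 → 0xc9ffffe8
  opcode bits[31:24]=0xc9: beq/J
  [23:0] imm=16777192 (s24→-24) = $-24
  target = base 0x2260 + off 0x54 + 4 + imm -24 = 0x22a0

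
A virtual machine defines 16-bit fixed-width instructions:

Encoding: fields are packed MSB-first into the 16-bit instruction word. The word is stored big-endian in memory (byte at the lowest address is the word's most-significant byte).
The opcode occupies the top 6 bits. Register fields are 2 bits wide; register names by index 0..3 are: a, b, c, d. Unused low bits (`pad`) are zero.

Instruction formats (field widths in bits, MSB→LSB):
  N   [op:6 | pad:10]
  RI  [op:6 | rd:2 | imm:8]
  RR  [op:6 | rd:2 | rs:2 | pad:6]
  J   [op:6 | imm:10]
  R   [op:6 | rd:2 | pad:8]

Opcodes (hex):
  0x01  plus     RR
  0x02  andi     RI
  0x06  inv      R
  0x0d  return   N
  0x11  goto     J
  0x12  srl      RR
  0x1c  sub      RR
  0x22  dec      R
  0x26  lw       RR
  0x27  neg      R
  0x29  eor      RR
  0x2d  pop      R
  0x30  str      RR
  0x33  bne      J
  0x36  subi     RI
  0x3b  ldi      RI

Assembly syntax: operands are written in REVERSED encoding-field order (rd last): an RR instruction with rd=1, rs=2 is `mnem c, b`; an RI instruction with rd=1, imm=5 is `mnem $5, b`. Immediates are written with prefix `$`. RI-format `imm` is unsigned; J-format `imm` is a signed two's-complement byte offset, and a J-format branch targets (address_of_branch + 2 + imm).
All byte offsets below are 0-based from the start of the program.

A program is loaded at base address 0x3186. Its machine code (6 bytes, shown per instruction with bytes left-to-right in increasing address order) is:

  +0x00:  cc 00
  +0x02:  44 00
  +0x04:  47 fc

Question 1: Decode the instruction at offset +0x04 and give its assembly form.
+0x04: 47 fc ⇒ word 0x47fc (big)
  top 6b → 0x11 → goto [J]
  imm@[9:0]=0x3fc (s10→-4) ⇒ $-4

goto $-4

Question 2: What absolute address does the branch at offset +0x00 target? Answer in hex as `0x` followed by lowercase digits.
off 0x00: read cc 00 as big → 0xcc00
  opcode bits[15:10]=0x33: bne/J
  [9:0] imm=0 = $0
  target = base 0x3186 + off 0x00 + 2 + imm 0 = 0x3188

0x3188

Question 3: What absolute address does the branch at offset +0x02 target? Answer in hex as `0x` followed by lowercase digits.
[02] 44 00 → 0x4400
  op=0x4400>>10=0x11 ⇒ goto (J)
  imm: (w>>0)&0x3ff=0x0 → $0
  target = base 0x3186 + off 0x02 + 2 + imm 0 = 0x318a

0x318a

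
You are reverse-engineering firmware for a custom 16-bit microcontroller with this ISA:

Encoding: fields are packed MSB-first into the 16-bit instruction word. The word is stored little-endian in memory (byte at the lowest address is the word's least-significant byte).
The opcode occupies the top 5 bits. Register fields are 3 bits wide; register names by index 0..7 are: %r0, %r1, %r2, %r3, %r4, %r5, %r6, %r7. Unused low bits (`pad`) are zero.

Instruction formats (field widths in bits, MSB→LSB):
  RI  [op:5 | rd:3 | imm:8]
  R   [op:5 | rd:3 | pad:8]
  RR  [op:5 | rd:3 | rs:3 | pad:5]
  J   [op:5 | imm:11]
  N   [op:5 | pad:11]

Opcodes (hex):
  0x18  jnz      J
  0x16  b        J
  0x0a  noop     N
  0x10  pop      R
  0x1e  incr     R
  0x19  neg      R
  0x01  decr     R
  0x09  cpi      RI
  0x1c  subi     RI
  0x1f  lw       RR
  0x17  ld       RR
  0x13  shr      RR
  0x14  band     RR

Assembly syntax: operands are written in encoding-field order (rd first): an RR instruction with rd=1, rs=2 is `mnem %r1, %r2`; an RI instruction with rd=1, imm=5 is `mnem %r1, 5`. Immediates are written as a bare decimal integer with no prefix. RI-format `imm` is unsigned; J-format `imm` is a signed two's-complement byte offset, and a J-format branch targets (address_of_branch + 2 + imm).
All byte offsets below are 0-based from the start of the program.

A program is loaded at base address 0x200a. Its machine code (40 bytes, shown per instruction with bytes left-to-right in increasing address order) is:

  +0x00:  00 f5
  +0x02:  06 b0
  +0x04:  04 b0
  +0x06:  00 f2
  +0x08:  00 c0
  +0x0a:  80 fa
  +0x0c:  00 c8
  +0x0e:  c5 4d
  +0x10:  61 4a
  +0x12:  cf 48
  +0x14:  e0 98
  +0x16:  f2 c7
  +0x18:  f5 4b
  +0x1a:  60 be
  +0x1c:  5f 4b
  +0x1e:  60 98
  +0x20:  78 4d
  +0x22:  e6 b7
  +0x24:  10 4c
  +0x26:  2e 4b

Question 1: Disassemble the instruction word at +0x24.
cpi %r4, 16

off 0x24: read 10 4c as little → 0x4c10
  opcode bits[15:11]=0x9: cpi/RI
  rd: (w>>8)&0x7=0x4 → %r4
  imm: (w>>0)&0xff=0x10 → 16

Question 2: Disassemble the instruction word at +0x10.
[10] 61 4a → 0x4a61
  op=0x4a61>>11=0x9 ⇒ cpi (RI)
  rd: (w>>8)&0x7=0x2 → %r2
  imm: (w>>0)&0xff=0x61 → 97

cpi %r2, 97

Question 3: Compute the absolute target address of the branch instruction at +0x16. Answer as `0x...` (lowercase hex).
0x2014

+0x16: f2 c7 ⇒ word 0xc7f2 (little)
  op=0xc7f2>>11=0x18 ⇒ jnz (J)
  imm@[10:0]=0x7f2 (s11→-14) ⇒ -14
  target = base 0x200a + off 0x16 + 2 + imm -14 = 0x2014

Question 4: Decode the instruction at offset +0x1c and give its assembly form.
[1c] 5f 4b → 0x4b5f
  opcode bits[15:11]=0x9: cpi/RI
  rd: (w>>8)&0x7=0x3 → %r3
  imm: (w>>0)&0xff=0x5f → 95

cpi %r3, 95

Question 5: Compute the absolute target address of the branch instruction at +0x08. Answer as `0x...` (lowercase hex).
0x2014

+0x08: 00 c0 ⇒ word 0xc000 (little)
  op=0xc000>>11=0x18 ⇒ jnz (J)
  [10:0] imm=0 = 0
  target = base 0x200a + off 0x08 + 2 + imm 0 = 0x2014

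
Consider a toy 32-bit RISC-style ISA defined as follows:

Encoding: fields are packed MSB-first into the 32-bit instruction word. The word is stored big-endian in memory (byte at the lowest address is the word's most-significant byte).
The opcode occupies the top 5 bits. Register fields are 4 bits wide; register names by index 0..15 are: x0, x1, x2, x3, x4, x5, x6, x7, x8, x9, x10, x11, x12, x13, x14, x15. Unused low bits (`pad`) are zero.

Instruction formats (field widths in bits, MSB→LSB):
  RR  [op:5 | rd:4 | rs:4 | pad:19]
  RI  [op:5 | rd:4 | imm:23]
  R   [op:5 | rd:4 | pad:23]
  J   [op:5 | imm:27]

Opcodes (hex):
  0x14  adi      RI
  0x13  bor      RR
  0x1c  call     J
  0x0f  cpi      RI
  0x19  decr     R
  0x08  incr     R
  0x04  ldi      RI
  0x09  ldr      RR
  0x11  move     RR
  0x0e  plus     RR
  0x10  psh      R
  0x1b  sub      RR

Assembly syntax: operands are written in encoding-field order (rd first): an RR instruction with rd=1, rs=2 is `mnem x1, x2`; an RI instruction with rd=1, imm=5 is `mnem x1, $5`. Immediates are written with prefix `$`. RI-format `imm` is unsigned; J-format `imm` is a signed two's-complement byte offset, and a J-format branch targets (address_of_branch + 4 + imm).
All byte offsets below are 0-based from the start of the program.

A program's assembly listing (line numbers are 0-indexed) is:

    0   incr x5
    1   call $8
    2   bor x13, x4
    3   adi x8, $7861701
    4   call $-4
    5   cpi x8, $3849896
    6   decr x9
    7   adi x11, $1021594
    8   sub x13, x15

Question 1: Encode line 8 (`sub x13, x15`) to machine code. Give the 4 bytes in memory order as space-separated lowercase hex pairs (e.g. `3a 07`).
de f8 00 00

8. sub fields op=0x1b:5|rd=13:4|rs=15:4|pad=0:19 → word def80000h → de f8 00 00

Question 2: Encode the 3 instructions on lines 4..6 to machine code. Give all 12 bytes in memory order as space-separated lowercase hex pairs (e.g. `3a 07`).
e7 ff ff fc 7c 3a be a8 cc 80 00 00

4. call fields op=0x1c:5|imm=-4:27 → word e7fffffch → e7 ff ff fc
5. cpi fields op=0xf:5|rd=8:4|imm=3849896:23 → word 7c3abea8h → 7c 3a be a8
6. decr fields op=0x19:5|rd=9:4|pad=0:23 → word cc800000h → cc 80 00 00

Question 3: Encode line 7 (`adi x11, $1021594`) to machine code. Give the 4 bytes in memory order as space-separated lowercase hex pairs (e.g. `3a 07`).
a5 8f 96 9a

line 7 (adi): pack op=0x14:5|rd=11:4|imm=1021594:23 = 0xa58f969a; big→ a5 8f 96 9a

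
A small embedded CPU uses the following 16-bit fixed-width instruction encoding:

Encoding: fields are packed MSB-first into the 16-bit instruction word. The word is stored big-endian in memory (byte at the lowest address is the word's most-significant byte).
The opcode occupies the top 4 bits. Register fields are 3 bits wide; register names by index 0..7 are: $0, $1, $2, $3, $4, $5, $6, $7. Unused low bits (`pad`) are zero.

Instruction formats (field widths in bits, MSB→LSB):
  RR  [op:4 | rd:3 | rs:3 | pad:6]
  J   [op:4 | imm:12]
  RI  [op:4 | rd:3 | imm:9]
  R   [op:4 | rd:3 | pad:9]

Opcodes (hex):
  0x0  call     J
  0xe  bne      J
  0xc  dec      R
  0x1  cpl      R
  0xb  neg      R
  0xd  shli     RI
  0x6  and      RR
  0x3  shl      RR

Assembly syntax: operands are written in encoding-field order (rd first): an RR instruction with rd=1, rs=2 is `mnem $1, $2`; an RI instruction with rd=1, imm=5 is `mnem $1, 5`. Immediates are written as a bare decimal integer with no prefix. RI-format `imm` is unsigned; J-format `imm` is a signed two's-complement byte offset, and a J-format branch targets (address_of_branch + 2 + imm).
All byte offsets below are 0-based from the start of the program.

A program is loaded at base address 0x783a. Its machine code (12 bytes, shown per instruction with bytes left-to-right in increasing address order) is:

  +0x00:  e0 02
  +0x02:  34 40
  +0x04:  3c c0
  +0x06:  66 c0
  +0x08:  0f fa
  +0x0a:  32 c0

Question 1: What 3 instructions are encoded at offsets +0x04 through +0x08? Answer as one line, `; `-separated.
@+04  big-endian(3c c0) = 0x3cc0
  opcode bits[15:12]=0x3: shl/RR
  rd: (w>>9)&0x7=0x6 → $6
  rs: (w>>6)&0x7=0x3 → $3
@+06  big-endian(66 c0) = 0x66c0
  opcode bits[15:12]=0x6: and/RR
  rd: (w>>9)&0x7=0x3 → $3
  rs: (w>>6)&0x7=0x3 → $3
@+08  big-endian(0f fa) = 0x0ffa
  opcode bits[15:12]=0x0: call/J
  imm: (w>>0)&0xfff=0xffa (s12→-6) → -6

shl $6, $3; and $3, $3; call -6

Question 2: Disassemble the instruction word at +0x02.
[02] 34 40 → 0x3440
  opcode bits[15:12]=0x3: shl/RR
  [11:9] rd=2 = $2
  [8:6] rs=1 = $1

shl $2, $1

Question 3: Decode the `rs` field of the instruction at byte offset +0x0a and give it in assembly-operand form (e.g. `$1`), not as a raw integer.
@+0a  big-endian(32 c0) = 0x32c0
  opcode bits[15:12]=0x3: shl/RR
  rd@[11:9]=0x1 ⇒ $1
  rs@[8:6]=0x3 ⇒ $3

$3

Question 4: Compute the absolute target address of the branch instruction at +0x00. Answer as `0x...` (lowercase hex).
0x783e

off 0x00: read e0 02 as big → 0xe002
  opcode bits[15:12]=0xe: bne/J
  imm: (w>>0)&0xfff=0x2 → 2
  target = base 0x783a + off 0x00 + 2 + imm 2 = 0x783e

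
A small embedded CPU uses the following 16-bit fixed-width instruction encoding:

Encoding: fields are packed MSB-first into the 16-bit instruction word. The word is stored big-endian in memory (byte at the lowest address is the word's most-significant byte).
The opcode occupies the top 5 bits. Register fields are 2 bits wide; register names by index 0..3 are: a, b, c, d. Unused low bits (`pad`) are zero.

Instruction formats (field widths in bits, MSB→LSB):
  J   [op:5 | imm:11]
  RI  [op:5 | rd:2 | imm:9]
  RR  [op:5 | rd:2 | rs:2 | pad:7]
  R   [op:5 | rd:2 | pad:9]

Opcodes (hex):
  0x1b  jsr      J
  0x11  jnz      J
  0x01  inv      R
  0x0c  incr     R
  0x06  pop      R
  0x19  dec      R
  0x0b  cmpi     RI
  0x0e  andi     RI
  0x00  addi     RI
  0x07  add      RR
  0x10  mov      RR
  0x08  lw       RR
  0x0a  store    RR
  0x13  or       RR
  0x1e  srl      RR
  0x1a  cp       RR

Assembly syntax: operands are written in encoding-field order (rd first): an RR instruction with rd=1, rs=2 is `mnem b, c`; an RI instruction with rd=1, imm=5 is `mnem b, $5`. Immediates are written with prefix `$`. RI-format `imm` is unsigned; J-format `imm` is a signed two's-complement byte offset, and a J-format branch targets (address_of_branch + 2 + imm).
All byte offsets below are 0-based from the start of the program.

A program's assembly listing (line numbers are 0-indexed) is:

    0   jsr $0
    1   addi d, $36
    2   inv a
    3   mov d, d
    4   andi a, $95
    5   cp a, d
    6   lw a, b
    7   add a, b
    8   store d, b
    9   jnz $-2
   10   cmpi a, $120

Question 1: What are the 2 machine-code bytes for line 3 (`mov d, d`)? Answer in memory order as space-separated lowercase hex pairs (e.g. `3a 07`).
87 80

3. mov fields op=0x10:5|rd=3:2|rs=3:2|pad=0:7 → word 8780h → 87 80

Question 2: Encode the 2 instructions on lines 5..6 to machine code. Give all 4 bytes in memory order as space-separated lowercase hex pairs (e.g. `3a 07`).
line 5 (cp): pack op=0x1a:5|rd=0:2|rs=3:2|pad=0:7 = 0xd180; big→ d1 80
line 6 (lw): pack op=0x8:5|rd=0:2|rs=1:2|pad=0:7 = 0x4080; big→ 40 80

d1 80 40 80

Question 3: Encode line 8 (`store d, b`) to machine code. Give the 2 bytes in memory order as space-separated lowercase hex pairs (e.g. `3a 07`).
8. store fields op=0xa:5|rd=3:2|rs=1:2|pad=0:7 → word 5680h → 56 80

56 80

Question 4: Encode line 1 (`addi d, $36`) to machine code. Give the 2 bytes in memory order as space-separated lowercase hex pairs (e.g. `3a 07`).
06 24

line 1 (addi): pack op=0x0:5|rd=3:2|imm=36:9 = 0x0624; big→ 06 24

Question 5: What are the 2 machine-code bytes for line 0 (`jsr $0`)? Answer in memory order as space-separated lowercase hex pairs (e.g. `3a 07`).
line 0 (jsr): pack op=0x1b:5|imm=0:11 = 0xd800; big→ d8 00

d8 00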